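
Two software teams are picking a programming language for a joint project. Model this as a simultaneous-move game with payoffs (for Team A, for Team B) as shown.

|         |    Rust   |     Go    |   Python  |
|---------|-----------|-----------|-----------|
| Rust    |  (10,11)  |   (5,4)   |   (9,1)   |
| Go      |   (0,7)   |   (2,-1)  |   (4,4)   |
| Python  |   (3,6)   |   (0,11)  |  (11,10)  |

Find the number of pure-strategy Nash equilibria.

1

Both Rust: Team A gets 10 (best alternative 3); Team B gets 11 (best alternative 4). Neither deviates — NE.
Both Python is not a NE: Team B would switch to Go (11 > 10).
No other cell survives both best-response checks, so there is 1 pure NE.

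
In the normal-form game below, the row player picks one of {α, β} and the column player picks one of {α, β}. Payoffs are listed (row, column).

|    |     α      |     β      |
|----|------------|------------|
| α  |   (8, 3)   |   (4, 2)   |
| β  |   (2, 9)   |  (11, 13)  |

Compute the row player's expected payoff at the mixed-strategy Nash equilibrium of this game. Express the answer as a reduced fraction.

The column player mixes with probability q on α, chosen so the row player is indifferent: 8q + 4(1−q) = 2q + 11(1−q) gives q = 7/13.
The row player's expected payoff (from either row, since indifferent) is 8·7/13 + 4·6/13 = 80/13.

80/13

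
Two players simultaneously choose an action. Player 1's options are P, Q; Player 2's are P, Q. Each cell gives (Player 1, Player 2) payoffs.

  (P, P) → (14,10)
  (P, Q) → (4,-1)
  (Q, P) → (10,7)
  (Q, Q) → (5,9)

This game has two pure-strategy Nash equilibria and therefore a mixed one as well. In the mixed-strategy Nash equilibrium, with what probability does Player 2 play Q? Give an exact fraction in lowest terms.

Player 2's mix q on P must make Player 1 indifferent between P and Q.
Player 1's payoff from P: 14q + 4(1−q). From Q: 10q + 5(1−q).
Set equal: 4q = 1(1−q) → q = 1/5.
Probability on Q is 1 − 1/5 = 4/5.

4/5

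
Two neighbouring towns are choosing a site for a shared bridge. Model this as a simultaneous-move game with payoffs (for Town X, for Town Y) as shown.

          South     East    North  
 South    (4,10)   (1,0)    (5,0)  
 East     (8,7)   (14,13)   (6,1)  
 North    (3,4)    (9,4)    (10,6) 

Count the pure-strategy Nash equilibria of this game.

Both East: Town X gets 14 (best alternative 9); Town Y gets 13 (best alternative 7). Neither deviates — NE.
Both North: Town X gets 10 (best alternative 6); Town Y gets 6 (best alternative 4). Neither deviates — NE.
Both South is not a NE: Town X would switch to East (8 > 4).
No other cell survives both best-response checks, so there are 2 pure NE.

2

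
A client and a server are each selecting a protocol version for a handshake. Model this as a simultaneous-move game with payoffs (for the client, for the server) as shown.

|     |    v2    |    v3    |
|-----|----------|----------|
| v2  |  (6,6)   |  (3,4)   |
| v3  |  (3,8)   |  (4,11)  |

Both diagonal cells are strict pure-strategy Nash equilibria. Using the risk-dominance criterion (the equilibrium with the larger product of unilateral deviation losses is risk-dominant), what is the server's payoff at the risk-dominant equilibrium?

At both v2: the client loses 6 − 3 = 3 by deviating; the server loses 6 − 4 = 2. Product = 3·2 = 6.
At both v3: the client loses 4 − 3 = 1 by deviating; the server loses 11 − 8 = 3. Product = 1·3 = 3.
6 > 3, so both v2 is risk-dominant. The server's payoff there is 6.

6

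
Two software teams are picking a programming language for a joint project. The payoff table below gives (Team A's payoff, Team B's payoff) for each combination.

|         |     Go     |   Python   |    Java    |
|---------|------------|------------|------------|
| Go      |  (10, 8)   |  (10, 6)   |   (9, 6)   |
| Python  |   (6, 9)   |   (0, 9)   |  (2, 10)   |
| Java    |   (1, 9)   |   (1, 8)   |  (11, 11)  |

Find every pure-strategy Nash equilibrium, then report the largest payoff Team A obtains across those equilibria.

Both Go is a pure NE (Team A: 10 ≥ 6; Team B: 8 ≥ 6). Team A gets 10.
Both Java is a pure NE (Team A: 11 ≥ 9; Team B: 11 ≥ 9). Team A gets 11.
Every other cell has a profitable deviation for at least one player. Highest of {10, 11} is 11.

11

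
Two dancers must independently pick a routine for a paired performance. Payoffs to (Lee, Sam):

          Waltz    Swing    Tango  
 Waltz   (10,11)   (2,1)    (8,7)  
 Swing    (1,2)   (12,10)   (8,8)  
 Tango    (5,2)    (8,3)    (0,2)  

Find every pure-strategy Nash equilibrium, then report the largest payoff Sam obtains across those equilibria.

Both Waltz is a pure NE (Lee: 10 ≥ 5; Sam: 11 ≥ 7). Sam gets 11.
Both Swing is a pure NE (Lee: 12 ≥ 8; Sam: 10 ≥ 8). Sam gets 10.
Every other cell has a profitable deviation for at least one player. Highest of {11, 10} is 11.

11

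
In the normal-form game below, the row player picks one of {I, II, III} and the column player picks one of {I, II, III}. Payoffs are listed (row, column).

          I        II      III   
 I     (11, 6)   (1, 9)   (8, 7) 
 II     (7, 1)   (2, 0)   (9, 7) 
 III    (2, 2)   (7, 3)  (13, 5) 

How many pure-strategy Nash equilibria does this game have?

1

Both III: the row player gets 13 (best alternative 9); the column player gets 5 (best alternative 3). Neither deviates — NE.
Both I is not a NE: the column player would switch to II (9 > 6).
No other cell survives both best-response checks, so there is 1 pure NE.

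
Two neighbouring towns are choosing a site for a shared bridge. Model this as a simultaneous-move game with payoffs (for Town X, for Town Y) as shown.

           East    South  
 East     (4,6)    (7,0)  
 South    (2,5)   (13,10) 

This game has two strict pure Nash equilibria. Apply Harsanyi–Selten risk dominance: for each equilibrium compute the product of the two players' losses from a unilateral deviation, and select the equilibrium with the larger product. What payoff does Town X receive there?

At both East: Town X loses 4 − 2 = 2 by deviating; Town Y loses 6 − 0 = 6. Product = 2·6 = 12.
At both South: Town X loses 13 − 7 = 6 by deviating; Town Y loses 10 − 5 = 5. Product = 6·5 = 30.
30 > 12, so both South is risk-dominant. Town X's payoff there is 13.

13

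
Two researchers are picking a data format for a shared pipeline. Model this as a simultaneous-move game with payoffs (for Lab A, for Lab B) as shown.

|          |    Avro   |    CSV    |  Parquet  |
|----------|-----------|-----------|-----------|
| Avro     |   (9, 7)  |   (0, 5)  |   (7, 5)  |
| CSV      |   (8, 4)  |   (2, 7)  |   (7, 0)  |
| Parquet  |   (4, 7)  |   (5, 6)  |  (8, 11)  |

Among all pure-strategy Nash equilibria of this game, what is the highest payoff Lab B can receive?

11

Both Avro is a pure NE (Lab A: 9 ≥ 8; Lab B: 7 ≥ 5). Lab B gets 7.
Both Parquet is a pure NE (Lab A: 8 ≥ 7; Lab B: 11 ≥ 7). Lab B gets 11.
Every other cell has a profitable deviation for at least one player. Highest of {7, 11} is 11.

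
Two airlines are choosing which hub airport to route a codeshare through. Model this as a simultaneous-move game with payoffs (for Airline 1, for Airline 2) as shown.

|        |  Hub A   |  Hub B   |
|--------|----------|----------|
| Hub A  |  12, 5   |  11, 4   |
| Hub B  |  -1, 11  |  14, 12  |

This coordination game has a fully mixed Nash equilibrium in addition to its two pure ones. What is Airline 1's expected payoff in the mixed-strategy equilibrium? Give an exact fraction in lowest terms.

Airline 2 mixes with probability q on Hub A, chosen so Airline 1 is indifferent: 12q + 11(1−q) = (-1)q + 14(1−q) gives q = 3/16.
Airline 1's expected payoff (from either row, since indifferent) is 12·3/16 + 11·13/16 = 179/16.

179/16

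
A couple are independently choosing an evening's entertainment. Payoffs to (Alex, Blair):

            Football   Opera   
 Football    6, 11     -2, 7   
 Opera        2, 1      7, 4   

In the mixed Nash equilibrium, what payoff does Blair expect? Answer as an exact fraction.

Alex mixes with probability p on Football, chosen so Blair is indifferent: 11p + 1(1−p) = 7p + 4(1−p) gives p = 3/7.
Blair's expected payoff is 11·3/7 + 1·4/7 = 37/7.

37/7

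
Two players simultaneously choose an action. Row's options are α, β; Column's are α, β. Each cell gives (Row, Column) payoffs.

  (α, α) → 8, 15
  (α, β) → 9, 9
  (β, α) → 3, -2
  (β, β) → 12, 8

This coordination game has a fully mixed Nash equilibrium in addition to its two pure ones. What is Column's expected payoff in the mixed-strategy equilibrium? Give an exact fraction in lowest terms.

Row mixes with probability p on α, chosen so Column is indifferent: 15p + (-2)(1−p) = 9p + 8(1−p) gives p = 5/8.
Column's expected payoff is 15·5/8 + (-2)·3/8 = 69/8.

69/8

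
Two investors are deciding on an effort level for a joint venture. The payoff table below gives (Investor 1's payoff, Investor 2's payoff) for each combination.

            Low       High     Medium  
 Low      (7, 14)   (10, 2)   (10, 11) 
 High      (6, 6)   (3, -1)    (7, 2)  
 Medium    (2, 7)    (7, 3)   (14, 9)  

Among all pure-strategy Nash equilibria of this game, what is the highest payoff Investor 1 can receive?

14

Both Low is a pure NE (Investor 1: 7 ≥ 6; Investor 2: 14 ≥ 11). Investor 1 gets 7.
Both Medium is a pure NE (Investor 1: 14 ≥ 10; Investor 2: 9 ≥ 7). Investor 1 gets 14.
Every other cell has a profitable deviation for at least one player. Highest of {7, 14} is 14.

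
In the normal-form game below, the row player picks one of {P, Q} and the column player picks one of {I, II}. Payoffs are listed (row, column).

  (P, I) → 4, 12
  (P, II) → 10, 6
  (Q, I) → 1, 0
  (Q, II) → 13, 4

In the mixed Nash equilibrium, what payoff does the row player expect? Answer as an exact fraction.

The column player mixes with probability q on I, chosen so the row player is indifferent: 4q + 10(1−q) = 1q + 13(1−q) gives q = 1/2.
The row player's expected payoff (from either row, since indifferent) is 4·1/2 + 10·1/2 = 7.

7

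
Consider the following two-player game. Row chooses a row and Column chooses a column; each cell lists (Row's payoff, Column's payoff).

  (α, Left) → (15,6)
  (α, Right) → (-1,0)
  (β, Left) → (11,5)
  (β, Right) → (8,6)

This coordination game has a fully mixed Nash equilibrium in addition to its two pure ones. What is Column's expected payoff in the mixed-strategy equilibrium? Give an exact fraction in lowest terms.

36/7

Row mixes with probability p on α, chosen so Column is indifferent: 6p + 5(1−p) = 0p + 6(1−p) gives p = 1/7.
Column's expected payoff is 6·1/7 + 5·6/7 = 36/7.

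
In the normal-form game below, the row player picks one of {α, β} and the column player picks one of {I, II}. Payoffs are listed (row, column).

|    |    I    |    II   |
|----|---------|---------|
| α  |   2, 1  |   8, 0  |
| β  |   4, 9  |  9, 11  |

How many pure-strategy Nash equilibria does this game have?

1

(β, II): the row player gets 9 (best alternative 8); the column player gets 11 (best alternative 9). Neither deviates — NE.
(α, I) is not a NE: the row player would switch to β (4 > 2).
No other cell survives both best-response checks, so there is 1 pure NE.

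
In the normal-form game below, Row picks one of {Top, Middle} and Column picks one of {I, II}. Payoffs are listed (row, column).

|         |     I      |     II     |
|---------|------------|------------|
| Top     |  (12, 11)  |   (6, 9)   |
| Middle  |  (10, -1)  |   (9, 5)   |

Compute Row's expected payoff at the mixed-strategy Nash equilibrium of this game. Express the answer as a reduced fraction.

48/5

Column mixes with probability q on I, chosen so Row is indifferent: 12q + 6(1−q) = 10q + 9(1−q) gives q = 3/5.
Row's expected payoff (from either row, since indifferent) is 12·3/5 + 6·2/5 = 48/5.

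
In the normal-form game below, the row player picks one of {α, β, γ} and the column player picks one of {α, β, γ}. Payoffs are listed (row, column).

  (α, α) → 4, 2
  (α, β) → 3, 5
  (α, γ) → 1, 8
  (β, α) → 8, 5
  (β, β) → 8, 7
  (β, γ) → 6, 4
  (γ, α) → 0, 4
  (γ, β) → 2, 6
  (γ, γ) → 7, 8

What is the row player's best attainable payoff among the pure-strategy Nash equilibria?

Both β is a pure NE (the row player: 8 ≥ 3; the column player: 7 ≥ 5). The row player gets 8.
Both γ is a pure NE (the row player: 7 ≥ 6; the column player: 8 ≥ 6). The row player gets 7.
Every other cell has a profitable deviation for at least one player. Highest of {8, 7} is 8.

8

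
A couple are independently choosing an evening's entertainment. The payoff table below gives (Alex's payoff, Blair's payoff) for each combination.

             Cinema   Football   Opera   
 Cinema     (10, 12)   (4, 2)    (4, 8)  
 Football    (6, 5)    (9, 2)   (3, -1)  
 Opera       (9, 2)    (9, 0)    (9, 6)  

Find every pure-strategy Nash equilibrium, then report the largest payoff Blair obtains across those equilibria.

12

Both Cinema is a pure NE (Alex: 10 ≥ 9; Blair: 12 ≥ 8). Blair gets 12.
Both Opera is a pure NE (Alex: 9 ≥ 4; Blair: 6 ≥ 2). Blair gets 6.
Every other cell has a profitable deviation for at least one player. Highest of {12, 6} is 12.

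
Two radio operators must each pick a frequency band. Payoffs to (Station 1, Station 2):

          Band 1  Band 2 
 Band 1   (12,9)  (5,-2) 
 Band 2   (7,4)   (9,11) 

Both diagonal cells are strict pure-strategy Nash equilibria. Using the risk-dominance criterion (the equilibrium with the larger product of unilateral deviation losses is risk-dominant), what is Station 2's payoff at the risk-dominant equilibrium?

At both Band 1: Station 1 loses 12 − 7 = 5 by deviating; Station 2 loses 9 − (-2) = 11. Product = 5·11 = 55.
At both Band 2: Station 1 loses 9 − 5 = 4 by deviating; Station 2 loses 11 − 4 = 7. Product = 4·7 = 28.
55 > 28, so both Band 1 is risk-dominant. Station 2's payoff there is 9.

9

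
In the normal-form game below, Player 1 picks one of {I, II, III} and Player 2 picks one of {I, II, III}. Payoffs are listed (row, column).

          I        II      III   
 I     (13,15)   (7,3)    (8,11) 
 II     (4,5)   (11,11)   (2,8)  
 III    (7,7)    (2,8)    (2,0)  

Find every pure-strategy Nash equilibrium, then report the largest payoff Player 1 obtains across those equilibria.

Both I is a pure NE (Player 1: 13 ≥ 7; Player 2: 15 ≥ 11). Player 1 gets 13.
Both II is a pure NE (Player 1: 11 ≥ 7; Player 2: 11 ≥ 8). Player 1 gets 11.
Every other cell has a profitable deviation for at least one player. Highest of {13, 11} is 13.

13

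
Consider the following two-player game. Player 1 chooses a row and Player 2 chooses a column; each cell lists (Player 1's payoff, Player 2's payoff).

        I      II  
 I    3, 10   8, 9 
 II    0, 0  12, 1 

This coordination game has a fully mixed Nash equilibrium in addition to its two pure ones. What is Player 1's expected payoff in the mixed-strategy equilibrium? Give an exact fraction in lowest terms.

36/7

Player 2 mixes with probability q on I, chosen so Player 1 is indifferent: 3q + 8(1−q) = 0q + 12(1−q) gives q = 4/7.
Player 1's expected payoff (from either row, since indifferent) is 3·4/7 + 8·3/7 = 36/7.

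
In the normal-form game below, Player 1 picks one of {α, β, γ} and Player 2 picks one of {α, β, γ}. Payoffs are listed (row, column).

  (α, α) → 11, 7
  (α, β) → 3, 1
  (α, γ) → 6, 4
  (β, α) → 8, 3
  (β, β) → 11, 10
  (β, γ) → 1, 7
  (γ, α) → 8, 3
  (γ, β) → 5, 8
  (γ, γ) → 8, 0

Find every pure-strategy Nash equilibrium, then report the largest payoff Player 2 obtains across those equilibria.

Both α is a pure NE (Player 1: 11 ≥ 8; Player 2: 7 ≥ 4). Player 2 gets 7.
Both β is a pure NE (Player 1: 11 ≥ 5; Player 2: 10 ≥ 7). Player 2 gets 10.
Every other cell has a profitable deviation for at least one player. Highest of {7, 10} is 10.

10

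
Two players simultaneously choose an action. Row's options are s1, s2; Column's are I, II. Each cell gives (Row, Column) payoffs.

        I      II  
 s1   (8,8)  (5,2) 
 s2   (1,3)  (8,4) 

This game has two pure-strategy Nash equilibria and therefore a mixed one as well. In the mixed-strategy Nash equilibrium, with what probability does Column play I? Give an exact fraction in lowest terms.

Column's mix q on I must make Row indifferent between s1 and s2.
Row's payoff from s1: 8q + 5(1−q). From s2: 1q + 8(1−q).
Set equal: 7q = 3(1−q) → q = 3/10.

3/10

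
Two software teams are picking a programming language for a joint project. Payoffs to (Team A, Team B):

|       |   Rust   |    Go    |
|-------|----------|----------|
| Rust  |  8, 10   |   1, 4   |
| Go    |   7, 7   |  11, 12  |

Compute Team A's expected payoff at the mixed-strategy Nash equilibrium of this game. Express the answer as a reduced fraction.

Team B mixes with probability q on Rust, chosen so Team A is indifferent: 8q + 1(1−q) = 7q + 11(1−q) gives q = 10/11.
Team A's expected payoff (from either row, since indifferent) is 8·10/11 + 1·1/11 = 81/11.

81/11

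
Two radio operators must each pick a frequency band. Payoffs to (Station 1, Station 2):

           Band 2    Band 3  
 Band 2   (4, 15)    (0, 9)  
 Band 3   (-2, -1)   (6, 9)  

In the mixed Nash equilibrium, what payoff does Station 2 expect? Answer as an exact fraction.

Station 1 mixes with probability p on Band 2, chosen so Station 2 is indifferent: 15p + (-1)(1−p) = 9p + 9(1−p) gives p = 5/8.
Station 2's expected payoff is 15·5/8 + (-1)·3/8 = 9.

9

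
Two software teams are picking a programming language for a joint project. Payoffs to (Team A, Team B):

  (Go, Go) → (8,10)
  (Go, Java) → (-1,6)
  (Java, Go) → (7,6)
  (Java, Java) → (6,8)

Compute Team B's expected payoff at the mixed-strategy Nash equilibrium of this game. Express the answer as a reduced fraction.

Team A mixes with probability p on Go, chosen so Team B is indifferent: 10p + 6(1−p) = 6p + 8(1−p) gives p = 1/3.
Team B's expected payoff is 10·1/3 + 6·2/3 = 22/3.

22/3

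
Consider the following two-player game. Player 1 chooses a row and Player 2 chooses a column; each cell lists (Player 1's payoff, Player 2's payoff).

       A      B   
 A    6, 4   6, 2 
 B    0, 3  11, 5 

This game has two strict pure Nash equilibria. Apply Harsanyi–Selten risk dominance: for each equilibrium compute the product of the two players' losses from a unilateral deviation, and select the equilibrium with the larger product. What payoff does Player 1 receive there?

6

At both A: Player 1 loses 6 − 0 = 6 by deviating; Player 2 loses 4 − 2 = 2. Product = 6·2 = 12.
At both B: Player 1 loses 11 − 6 = 5 by deviating; Player 2 loses 5 − 3 = 2. Product = 5·2 = 10.
12 > 10, so both A is risk-dominant. Player 1's payoff there is 6.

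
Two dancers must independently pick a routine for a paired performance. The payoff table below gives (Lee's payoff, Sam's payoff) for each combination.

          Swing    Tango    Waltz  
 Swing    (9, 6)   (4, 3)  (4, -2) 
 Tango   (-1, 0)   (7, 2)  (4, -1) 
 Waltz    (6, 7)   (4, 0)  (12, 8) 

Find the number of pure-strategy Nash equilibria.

3

Both Swing: Lee gets 9 (best alternative 6); Sam gets 6 (best alternative 3). Neither deviates — NE.
Both Tango: Lee gets 7 (best alternative 4); Sam gets 2 (best alternative 0). Neither deviates — NE.
Both Waltz: Lee gets 12 (best alternative 4); Sam gets 8 (best alternative 7). Neither deviates — NE.
(Tango, Waltz) is not a NE: Lee would switch to Waltz (12 > 4).
No other cell survives both best-response checks, so there are 3 pure NE.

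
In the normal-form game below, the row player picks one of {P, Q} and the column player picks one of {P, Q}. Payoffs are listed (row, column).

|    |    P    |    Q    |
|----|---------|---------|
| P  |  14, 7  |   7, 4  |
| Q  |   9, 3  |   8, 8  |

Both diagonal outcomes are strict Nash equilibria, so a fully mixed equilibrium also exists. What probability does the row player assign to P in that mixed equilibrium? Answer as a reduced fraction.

5/8

The row player's mix p on P must make the column player indifferent between P and Q.
The column player's payoff from P: 7p + 3(1−p). From Q: 4p + 8(1−p).
Set equal: 3p = 5(1−p) → p = 5/8.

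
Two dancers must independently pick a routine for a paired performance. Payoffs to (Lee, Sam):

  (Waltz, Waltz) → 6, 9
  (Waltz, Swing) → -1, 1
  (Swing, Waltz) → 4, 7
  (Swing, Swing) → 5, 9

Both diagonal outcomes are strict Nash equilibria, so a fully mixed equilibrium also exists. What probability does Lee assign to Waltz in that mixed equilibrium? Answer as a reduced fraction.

Lee's mix p on Waltz must make Sam indifferent between Waltz and Swing.
Sam's payoff from Waltz: 9p + 7(1−p). From Swing: 1p + 9(1−p).
Set equal: 8p = 2(1−p) → p = 2/10 = 1/5.

1/5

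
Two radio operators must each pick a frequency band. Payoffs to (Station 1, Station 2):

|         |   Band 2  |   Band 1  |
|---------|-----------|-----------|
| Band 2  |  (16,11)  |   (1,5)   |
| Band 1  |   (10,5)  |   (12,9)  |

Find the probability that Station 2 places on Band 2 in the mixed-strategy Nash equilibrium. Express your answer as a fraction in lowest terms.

11/17

Station 2's mix q on Band 2 must make Station 1 indifferent between Band 2 and Band 1.
Station 1's payoff from Band 2: 16q + 1(1−q). From Band 1: 10q + 12(1−q).
Set equal: 6q = 11(1−q) → q = 11/17.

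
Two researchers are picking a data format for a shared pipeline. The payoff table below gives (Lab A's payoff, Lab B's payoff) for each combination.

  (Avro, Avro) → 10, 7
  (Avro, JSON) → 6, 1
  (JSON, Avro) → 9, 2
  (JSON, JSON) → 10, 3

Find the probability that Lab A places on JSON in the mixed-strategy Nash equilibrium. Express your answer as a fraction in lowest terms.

Lab A's mix p on Avro must make Lab B indifferent between Avro and JSON.
Lab B's payoff from Avro: 7p + 2(1−p). From JSON: 1p + 3(1−p).
Set equal: 6p = 1(1−p) → p = 1/7.
Probability on JSON is 1 − 1/7 = 6/7.

6/7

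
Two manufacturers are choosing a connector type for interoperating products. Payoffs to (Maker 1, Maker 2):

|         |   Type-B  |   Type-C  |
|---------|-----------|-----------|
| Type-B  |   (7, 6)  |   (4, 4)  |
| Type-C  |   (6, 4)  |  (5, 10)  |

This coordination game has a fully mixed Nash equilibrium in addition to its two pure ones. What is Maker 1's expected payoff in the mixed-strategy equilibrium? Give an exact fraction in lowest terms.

11/2

Maker 2 mixes with probability q on Type-B, chosen so Maker 1 is indifferent: 7q + 4(1−q) = 6q + 5(1−q) gives q = 1/2.
Maker 1's expected payoff (from either row, since indifferent) is 7·1/2 + 4·1/2 = 11/2.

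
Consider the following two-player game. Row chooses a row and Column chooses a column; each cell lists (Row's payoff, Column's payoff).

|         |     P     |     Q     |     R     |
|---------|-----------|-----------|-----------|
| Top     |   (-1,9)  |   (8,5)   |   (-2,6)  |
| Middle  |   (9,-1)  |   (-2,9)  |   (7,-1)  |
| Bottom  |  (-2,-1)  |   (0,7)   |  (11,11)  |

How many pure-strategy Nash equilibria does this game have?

1

(Bottom, R): Row gets 11 (best alternative 7); Column gets 11 (best alternative 7). Neither deviates — NE.
(Top, P) is not a NE: Row would switch to Middle (9 > -1).
No other cell survives both best-response checks, so there is 1 pure NE.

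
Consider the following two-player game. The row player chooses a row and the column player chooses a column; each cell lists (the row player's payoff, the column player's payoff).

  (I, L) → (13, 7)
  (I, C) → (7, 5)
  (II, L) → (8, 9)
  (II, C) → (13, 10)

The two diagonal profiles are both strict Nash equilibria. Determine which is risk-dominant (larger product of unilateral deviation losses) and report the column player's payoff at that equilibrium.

At (I, L): the row player loses 13 − 8 = 5 by deviating; the column player loses 7 − 5 = 2. Product = 5·2 = 10.
At (II, C): the row player loses 13 − 7 = 6 by deviating; the column player loses 10 − 9 = 1. Product = 6·1 = 6.
10 > 6, so (I, L) is risk-dominant. The column player's payoff there is 7.

7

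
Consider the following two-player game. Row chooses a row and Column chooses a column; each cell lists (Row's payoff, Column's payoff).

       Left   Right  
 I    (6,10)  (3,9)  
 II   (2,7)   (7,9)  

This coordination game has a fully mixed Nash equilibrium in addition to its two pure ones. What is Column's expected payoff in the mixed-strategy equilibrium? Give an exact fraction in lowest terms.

Row mixes with probability p on I, chosen so Column is indifferent: 10p + 7(1−p) = 9p + 9(1−p) gives p = 2/3.
Column's expected payoff is 10·2/3 + 7·1/3 = 9.

9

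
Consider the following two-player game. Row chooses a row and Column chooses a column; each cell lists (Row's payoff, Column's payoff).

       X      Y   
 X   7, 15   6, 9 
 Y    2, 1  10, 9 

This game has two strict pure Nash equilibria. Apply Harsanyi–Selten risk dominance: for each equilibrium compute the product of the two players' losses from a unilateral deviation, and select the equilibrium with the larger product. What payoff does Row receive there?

10

At both X: Row loses 7 − 2 = 5 by deviating; Column loses 15 − 9 = 6. Product = 5·6 = 30.
At both Y: Row loses 10 − 6 = 4 by deviating; Column loses 9 − 1 = 8. Product = 4·8 = 32.
32 > 30, so both Y is risk-dominant. Row's payoff there is 10.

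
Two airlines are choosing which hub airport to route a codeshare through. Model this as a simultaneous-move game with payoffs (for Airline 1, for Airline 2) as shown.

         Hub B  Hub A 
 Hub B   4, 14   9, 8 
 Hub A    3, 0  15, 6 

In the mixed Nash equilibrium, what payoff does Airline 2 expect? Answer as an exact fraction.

Airline 1 mixes with probability p on Hub B, chosen so Airline 2 is indifferent: 14p + 0(1−p) = 8p + 6(1−p) gives p = 1/2.
Airline 2's expected payoff is 14·1/2 + 0·1/2 = 7.

7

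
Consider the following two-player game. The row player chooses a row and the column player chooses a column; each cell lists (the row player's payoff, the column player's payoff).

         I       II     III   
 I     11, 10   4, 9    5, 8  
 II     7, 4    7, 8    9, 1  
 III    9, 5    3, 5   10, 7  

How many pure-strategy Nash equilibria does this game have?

Both I: the row player gets 11 (best alternative 9); the column player gets 10 (best alternative 9). Neither deviates — NE.
Both II: the row player gets 7 (best alternative 4); the column player gets 8 (best alternative 4). Neither deviates — NE.
Both III: the row player gets 10 (best alternative 9); the column player gets 7 (best alternative 5). Neither deviates — NE.
(II, III) is not a NE: the row player would switch to III (10 > 9).
No other cell survives both best-response checks, so there are 3 pure NE.

3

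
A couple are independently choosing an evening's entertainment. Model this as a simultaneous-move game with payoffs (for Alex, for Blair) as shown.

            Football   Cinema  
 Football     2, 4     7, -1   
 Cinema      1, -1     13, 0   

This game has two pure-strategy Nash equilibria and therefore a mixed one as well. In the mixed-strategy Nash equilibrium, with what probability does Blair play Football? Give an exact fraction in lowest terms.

Blair's mix q on Football must make Alex indifferent between Football and Cinema.
Alex's payoff from Football: 2q + 7(1−q). From Cinema: 1q + 13(1−q).
Set equal: 1q = 6(1−q) → q = 6/7.

6/7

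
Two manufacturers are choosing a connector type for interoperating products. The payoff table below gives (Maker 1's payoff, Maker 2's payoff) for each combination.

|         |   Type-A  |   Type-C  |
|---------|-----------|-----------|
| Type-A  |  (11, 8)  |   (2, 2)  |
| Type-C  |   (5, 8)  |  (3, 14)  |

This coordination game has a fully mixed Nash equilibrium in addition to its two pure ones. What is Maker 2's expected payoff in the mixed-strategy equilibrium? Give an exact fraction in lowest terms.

8

Maker 1 mixes with probability p on Type-A, chosen so Maker 2 is indifferent: 8p + 8(1−p) = 2p + 14(1−p) gives p = 1/2.
Maker 2's expected payoff is 8·1/2 + 8·1/2 = 8.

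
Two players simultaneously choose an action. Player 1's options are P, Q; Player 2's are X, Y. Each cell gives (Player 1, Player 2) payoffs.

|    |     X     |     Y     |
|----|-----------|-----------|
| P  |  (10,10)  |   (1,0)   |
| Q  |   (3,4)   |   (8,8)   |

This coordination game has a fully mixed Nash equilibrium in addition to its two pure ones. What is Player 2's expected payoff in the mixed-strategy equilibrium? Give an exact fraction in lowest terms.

Player 1 mixes with probability p on P, chosen so Player 2 is indifferent: 10p + 4(1−p) = 0p + 8(1−p) gives p = 2/7.
Player 2's expected payoff is 10·2/7 + 4·5/7 = 40/7.

40/7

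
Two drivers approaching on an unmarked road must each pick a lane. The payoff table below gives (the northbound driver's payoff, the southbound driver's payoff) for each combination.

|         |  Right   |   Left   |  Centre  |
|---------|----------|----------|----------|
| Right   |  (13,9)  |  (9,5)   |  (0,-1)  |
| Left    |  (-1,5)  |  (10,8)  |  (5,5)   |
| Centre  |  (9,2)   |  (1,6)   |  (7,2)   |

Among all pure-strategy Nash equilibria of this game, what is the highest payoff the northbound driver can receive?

Both Right is a pure NE (the northbound driver: 13 ≥ 9; the southbound driver: 9 ≥ 5). The northbound driver gets 13.
Both Left is a pure NE (the northbound driver: 10 ≥ 9; the southbound driver: 8 ≥ 5). The northbound driver gets 10.
Every other cell has a profitable deviation for at least one player. Highest of {13, 10} is 13.

13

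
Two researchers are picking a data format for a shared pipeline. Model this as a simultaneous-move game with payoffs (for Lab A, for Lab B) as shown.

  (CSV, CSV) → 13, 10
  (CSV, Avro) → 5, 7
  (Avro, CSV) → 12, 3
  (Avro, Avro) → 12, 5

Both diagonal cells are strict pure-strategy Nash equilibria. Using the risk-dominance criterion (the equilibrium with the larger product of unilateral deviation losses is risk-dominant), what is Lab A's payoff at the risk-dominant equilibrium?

12

At both CSV: Lab A loses 13 − 12 = 1 by deviating; Lab B loses 10 − 7 = 3. Product = 1·3 = 3.
At both Avro: Lab A loses 12 − 5 = 7 by deviating; Lab B loses 5 − 3 = 2. Product = 7·2 = 14.
14 > 3, so both Avro is risk-dominant. Lab A's payoff there is 12.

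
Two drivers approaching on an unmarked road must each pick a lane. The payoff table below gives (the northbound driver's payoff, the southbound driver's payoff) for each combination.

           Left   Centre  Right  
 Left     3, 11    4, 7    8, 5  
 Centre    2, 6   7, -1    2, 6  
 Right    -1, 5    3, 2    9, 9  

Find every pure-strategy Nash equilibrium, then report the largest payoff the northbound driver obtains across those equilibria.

9

Both Left is a pure NE (the northbound driver: 3 ≥ 2; the southbound driver: 11 ≥ 7). The northbound driver gets 3.
Both Right is a pure NE (the northbound driver: 9 ≥ 8; the southbound driver: 9 ≥ 5). The northbound driver gets 9.
Every other cell has a profitable deviation for at least one player. Highest of {3, 9} is 9.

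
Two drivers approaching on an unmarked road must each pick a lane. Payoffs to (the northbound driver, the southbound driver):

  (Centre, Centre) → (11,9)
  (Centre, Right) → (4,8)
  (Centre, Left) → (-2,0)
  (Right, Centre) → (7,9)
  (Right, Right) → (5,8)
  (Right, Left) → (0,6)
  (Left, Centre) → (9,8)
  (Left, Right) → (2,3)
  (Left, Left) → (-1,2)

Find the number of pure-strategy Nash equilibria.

1

Both Centre: the northbound driver gets 11 (best alternative 9); the southbound driver gets 9 (best alternative 8). Neither deviates — NE.
Both Left is not a NE: the northbound driver would switch to Right (0 > -1).
No other cell survives both best-response checks, so there is 1 pure NE.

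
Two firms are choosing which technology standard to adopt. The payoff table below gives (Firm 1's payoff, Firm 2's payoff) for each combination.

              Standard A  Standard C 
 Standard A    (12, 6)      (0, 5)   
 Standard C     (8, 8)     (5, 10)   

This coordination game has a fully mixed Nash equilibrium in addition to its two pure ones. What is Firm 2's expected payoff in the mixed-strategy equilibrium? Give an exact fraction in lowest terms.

20/3

Firm 1 mixes with probability p on Standard A, chosen so Firm 2 is indifferent: 6p + 8(1−p) = 5p + 10(1−p) gives p = 2/3.
Firm 2's expected payoff is 6·2/3 + 8·1/3 = 20/3.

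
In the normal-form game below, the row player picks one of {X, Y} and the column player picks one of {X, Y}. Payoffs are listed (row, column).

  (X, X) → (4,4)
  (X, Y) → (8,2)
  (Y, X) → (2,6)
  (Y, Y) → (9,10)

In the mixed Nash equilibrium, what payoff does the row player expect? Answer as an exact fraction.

20/3

The column player mixes with probability q on X, chosen so the row player is indifferent: 4q + 8(1−q) = 2q + 9(1−q) gives q = 1/3.
The row player's expected payoff (from either row, since indifferent) is 4·1/3 + 8·2/3 = 20/3.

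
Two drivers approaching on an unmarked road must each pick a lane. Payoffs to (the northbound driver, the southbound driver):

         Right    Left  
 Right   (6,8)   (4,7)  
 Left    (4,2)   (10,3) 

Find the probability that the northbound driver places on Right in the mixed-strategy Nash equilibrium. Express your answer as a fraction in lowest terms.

The northbound driver's mix p on Right must make the southbound driver indifferent between Right and Left.
The southbound driver's payoff from Right: 8p + 2(1−p). From Left: 7p + 3(1−p).
Set equal: 1p = 1(1−p) → p = 1/2.

1/2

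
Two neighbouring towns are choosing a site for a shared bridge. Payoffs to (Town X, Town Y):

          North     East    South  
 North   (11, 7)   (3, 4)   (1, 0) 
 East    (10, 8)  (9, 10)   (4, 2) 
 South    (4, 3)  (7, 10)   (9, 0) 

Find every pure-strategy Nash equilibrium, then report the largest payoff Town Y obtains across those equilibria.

10

Both North is a pure NE (Town X: 11 ≥ 10; Town Y: 7 ≥ 4). Town Y gets 7.
Both East is a pure NE (Town X: 9 ≥ 7; Town Y: 10 ≥ 8). Town Y gets 10.
Every other cell has a profitable deviation for at least one player. Highest of {7, 10} is 10.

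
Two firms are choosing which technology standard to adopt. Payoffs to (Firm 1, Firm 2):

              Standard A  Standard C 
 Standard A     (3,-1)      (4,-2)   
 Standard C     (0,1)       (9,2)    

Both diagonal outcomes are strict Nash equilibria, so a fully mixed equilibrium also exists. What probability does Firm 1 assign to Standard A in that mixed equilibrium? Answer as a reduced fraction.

1/2

Firm 1's mix p on Standard A must make Firm 2 indifferent between Standard A and Standard C.
Firm 2's payoff from Standard A: (-1)p + 1(1−p). From Standard C: (-2)p + 2(1−p).
Set equal: 1p = 1(1−p) → p = 1/2.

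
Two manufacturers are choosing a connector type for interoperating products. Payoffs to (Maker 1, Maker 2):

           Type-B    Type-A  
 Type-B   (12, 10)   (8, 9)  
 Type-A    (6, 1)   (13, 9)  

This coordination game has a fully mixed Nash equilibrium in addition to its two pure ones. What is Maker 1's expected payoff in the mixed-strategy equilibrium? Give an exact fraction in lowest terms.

108/11

Maker 2 mixes with probability q on Type-B, chosen so Maker 1 is indifferent: 12q + 8(1−q) = 6q + 13(1−q) gives q = 5/11.
Maker 1's expected payoff (from either row, since indifferent) is 12·5/11 + 8·6/11 = 108/11.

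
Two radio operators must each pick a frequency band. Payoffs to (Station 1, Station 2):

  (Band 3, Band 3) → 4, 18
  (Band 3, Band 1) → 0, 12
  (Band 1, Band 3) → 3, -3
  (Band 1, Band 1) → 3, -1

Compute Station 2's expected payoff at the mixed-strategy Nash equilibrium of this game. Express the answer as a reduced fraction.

9/4

Station 1 mixes with probability p on Band 3, chosen so Station 2 is indifferent: 18p + (-3)(1−p) = 12p + (-1)(1−p) gives p = 1/4.
Station 2's expected payoff is 18·1/4 + (-3)·3/4 = 9/4.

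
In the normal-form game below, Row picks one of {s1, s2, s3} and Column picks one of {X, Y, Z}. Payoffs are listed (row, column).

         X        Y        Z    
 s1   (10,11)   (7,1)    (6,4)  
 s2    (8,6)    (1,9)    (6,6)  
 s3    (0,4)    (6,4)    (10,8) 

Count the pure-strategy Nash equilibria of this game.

2

(s1, X): Row gets 10 (best alternative 8); Column gets 11 (best alternative 4). Neither deviates — NE.
(s3, Z): Row gets 10 (best alternative 6); Column gets 8 (best alternative 4). Neither deviates — NE.
(s2, Y) is not a NE: Row would switch to s1 (7 > 1).
No other cell survives both best-response checks, so there are 2 pure NE.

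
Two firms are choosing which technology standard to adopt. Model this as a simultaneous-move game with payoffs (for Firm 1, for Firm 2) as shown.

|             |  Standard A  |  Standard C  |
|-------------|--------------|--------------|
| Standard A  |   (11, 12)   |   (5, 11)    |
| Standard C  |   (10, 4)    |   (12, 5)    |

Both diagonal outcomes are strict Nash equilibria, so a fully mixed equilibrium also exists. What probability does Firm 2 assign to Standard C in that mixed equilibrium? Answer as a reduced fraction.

Firm 2's mix q on Standard A must make Firm 1 indifferent between Standard A and Standard C.
Firm 1's payoff from Standard A: 11q + 5(1−q). From Standard C: 10q + 12(1−q).
Set equal: 1q = 7(1−q) → q = 7/8.
Probability on Standard C is 1 − 7/8 = 1/8.

1/8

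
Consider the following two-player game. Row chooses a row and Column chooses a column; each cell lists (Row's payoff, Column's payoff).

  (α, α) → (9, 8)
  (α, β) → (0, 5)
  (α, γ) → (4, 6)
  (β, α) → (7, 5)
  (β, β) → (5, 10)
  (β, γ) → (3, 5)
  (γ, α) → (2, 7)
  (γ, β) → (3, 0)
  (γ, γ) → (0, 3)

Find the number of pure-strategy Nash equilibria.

2

Both α: Row gets 9 (best alternative 7); Column gets 8 (best alternative 6). Neither deviates — NE.
Both β: Row gets 5 (best alternative 3); Column gets 10 (best alternative 5). Neither deviates — NE.
Both γ is not a NE: Row would switch to α (4 > 0).
No other cell survives both best-response checks, so there are 2 pure NE.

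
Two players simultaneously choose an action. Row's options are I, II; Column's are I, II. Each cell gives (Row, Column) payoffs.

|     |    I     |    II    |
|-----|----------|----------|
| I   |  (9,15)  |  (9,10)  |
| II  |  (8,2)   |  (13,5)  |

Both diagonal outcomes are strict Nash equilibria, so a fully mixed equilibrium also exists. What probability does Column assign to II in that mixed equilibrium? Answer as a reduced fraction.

Column's mix q on I must make Row indifferent between I and II.
Row's payoff from I: 9q + 9(1−q). From II: 8q + 13(1−q).
Set equal: 1q = 4(1−q) → q = 4/5.
Probability on II is 1 − 4/5 = 1/5.

1/5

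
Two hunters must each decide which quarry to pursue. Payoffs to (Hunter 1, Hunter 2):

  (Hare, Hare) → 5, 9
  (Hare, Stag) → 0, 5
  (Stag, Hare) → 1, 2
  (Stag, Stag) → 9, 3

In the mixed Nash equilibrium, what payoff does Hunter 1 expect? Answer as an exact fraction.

45/13

Hunter 2 mixes with probability q on Hare, chosen so Hunter 1 is indifferent: 5q + 0(1−q) = 1q + 9(1−q) gives q = 9/13.
Hunter 1's expected payoff (from either row, since indifferent) is 5·9/13 + 0·4/13 = 45/13.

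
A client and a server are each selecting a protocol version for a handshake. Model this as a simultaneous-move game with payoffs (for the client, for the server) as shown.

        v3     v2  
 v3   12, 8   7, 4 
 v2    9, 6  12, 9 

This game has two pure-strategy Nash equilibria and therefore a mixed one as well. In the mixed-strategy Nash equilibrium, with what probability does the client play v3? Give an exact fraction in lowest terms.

The client's mix p on v3 must make the server indifferent between v3 and v2.
The server's payoff from v3: 8p + 6(1−p). From v2: 4p + 9(1−p).
Set equal: 4p = 3(1−p) → p = 3/7.

3/7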